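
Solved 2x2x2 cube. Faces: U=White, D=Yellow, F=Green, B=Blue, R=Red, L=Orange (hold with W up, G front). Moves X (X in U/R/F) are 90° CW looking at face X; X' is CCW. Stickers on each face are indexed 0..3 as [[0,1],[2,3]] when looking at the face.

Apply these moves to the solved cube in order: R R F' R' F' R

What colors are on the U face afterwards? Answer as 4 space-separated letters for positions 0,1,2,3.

Answer: W R R G

Derivation:
After move 1 (R): R=RRRR U=WGWG F=GYGY D=YBYB B=WBWB
After move 2 (R): R=RRRR U=WYWY F=GBGB D=YWYW B=GBGB
After move 3 (F'): F=BBGG U=WYRR R=WRYR D=OOYW L=OYOW
After move 4 (R'): R=RRWY U=WGRG F=BYGR D=OBYG B=WBOB
After move 5 (F'): F=YRBG U=WGRW R=BROY D=YWYG L=OGOR
After move 6 (R): R=OBYR U=WRRG F=YWBG D=YOYW B=WBGB
Query: U face = WRRG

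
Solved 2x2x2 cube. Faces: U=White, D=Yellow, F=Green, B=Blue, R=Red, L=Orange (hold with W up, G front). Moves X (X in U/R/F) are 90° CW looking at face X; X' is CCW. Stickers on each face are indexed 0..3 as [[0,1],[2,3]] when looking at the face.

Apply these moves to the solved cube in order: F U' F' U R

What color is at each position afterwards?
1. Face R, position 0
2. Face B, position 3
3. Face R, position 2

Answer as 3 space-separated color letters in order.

Answer: R B R

Derivation:
After move 1 (F): F=GGGG U=WWOO R=WRWR D=RRYY L=OYOY
After move 2 (U'): U=WOWO F=OYGG R=GGWR B=WRBB L=BBOY
After move 3 (F'): F=YGOG U=WOGW R=RGRR D=BYYY L=BOOW
After move 4 (U): U=GWWO F=RGOG R=WRRR B=BOBB L=YGOW
After move 5 (R): R=RWRR U=GGWG F=RYOY D=BBYB B=OOWB
Query 1: R[0] = R
Query 2: B[3] = B
Query 3: R[2] = R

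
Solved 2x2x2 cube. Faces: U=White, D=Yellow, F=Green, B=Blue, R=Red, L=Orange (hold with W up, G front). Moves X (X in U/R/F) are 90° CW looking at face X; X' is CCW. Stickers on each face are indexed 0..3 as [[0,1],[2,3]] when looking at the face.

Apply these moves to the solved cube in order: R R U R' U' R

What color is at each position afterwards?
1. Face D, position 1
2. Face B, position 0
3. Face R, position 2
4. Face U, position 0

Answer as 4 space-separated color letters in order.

Answer: W Y R G

Derivation:
After move 1 (R): R=RRRR U=WGWG F=GYGY D=YBYB B=WBWB
After move 2 (R): R=RRRR U=WYWY F=GBGB D=YWYW B=GBGB
After move 3 (U): U=WWYY F=RRGB R=GBRR B=OOGB L=GBOO
After move 4 (R'): R=BRGR U=WGYO F=RWGY D=YRYB B=WOWB
After move 5 (U'): U=GOWY F=GBGY R=RWGR B=BRWB L=WOOO
After move 6 (R): R=GRRW U=GBWY F=GRGB D=YWYB B=YROB
Query 1: D[1] = W
Query 2: B[0] = Y
Query 3: R[2] = R
Query 4: U[0] = G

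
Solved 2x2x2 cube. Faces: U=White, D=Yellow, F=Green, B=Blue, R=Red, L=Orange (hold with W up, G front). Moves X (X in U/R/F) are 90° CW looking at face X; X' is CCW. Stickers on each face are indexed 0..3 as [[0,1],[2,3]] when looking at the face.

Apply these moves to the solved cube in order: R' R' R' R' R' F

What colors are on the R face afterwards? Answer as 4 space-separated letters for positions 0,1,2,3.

Answer: W R B R

Derivation:
After move 1 (R'): R=RRRR U=WBWB F=GWGW D=YGYG B=YBYB
After move 2 (R'): R=RRRR U=WYWY F=GBGB D=YWYW B=GBGB
After move 3 (R'): R=RRRR U=WGWG F=GYGY D=YBYB B=WBWB
After move 4 (R'): R=RRRR U=WWWW F=GGGG D=YYYY B=BBBB
After move 5 (R'): R=RRRR U=WBWB F=GWGW D=YGYG B=YBYB
After move 6 (F): F=GGWW U=WBOO R=WRBR D=RRYG L=OYOG
Query: R face = WRBR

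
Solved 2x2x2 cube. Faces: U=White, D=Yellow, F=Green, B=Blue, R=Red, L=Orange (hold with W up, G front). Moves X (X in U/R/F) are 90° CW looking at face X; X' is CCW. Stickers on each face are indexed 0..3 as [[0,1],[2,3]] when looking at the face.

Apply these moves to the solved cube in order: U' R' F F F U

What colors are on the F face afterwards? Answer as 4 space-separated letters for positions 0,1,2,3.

After move 1 (U'): U=WWWW F=OOGG R=GGRR B=RRBB L=BBOO
After move 2 (R'): R=GRGR U=WBWR F=OWGW D=YOYG B=YRYB
After move 3 (F): F=GOWW U=WBOB R=WRRR D=GGYG L=BYOO
After move 4 (F): F=WGWO U=WBOY R=ORBR D=RWYG L=BGOG
After move 5 (F): F=WWOG U=WBGG R=ORYR D=BOYG L=BROW
After move 6 (U): U=GWGB F=OROG R=YRYR B=BRYB L=WWOW
Query: F face = OROG

Answer: O R O G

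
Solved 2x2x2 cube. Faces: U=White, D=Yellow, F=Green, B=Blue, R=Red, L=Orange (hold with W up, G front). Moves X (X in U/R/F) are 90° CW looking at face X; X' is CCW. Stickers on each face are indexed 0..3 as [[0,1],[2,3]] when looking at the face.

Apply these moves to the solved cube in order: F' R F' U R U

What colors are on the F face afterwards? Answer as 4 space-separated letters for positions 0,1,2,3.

Answer: O R G B

Derivation:
After move 1 (F'): F=GGGG U=WWRR R=YRYR D=OOYY L=OWOW
After move 2 (R): R=YYRR U=WGRG F=GOGY D=OBYB B=RBWB
After move 3 (F'): F=OYGG U=WGYR R=BYOR D=WWYB L=OGOR
After move 4 (U): U=YWRG F=BYGG R=RBOR B=OGWB L=OYOR
After move 5 (R): R=ORRB U=YYRG F=BWGB D=WWYO B=GGWB
After move 6 (U): U=RYGY F=ORGB R=GGRB B=OYWB L=BWOR
Query: F face = ORGB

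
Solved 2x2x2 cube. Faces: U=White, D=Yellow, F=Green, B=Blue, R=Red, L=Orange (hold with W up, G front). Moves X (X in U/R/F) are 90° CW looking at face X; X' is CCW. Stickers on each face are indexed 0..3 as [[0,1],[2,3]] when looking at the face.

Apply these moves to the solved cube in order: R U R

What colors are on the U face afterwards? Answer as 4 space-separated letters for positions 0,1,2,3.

Answer: W R G Y

Derivation:
After move 1 (R): R=RRRR U=WGWG F=GYGY D=YBYB B=WBWB
After move 2 (U): U=WWGG F=RRGY R=WBRR B=OOWB L=GYOO
After move 3 (R): R=RWRB U=WRGY F=RBGB D=YWYO B=GOWB
Query: U face = WRGY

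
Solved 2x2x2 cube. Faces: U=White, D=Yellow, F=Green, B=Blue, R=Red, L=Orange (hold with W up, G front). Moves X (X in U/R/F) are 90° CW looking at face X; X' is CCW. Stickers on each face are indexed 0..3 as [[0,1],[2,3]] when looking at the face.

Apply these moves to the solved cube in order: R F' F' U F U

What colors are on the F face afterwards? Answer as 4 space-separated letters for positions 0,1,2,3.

After move 1 (R): R=RRRR U=WGWG F=GYGY D=YBYB B=WBWB
After move 2 (F'): F=YYGG U=WGRR R=BRYR D=OOYB L=OGOW
After move 3 (F'): F=YGYG U=WGBY R=OROR D=GWYB L=OROR
After move 4 (U): U=BWYG F=ORYG R=WBOR B=ORWB L=YGOR
After move 5 (F): F=YOGR U=BWRG R=YBGR D=OWYB L=YGOW
After move 6 (U): U=RBGW F=YBGR R=ORGR B=YGWB L=YOOW
Query: F face = YBGR

Answer: Y B G R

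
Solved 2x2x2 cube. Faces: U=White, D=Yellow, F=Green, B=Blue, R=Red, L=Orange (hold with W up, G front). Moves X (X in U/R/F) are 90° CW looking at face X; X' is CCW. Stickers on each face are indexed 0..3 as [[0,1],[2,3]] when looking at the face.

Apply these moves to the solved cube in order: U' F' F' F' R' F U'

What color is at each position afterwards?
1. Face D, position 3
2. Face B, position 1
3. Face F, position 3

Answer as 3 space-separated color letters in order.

Answer: O R W

Derivation:
After move 1 (U'): U=WWWW F=OOGG R=GGRR B=RRBB L=BBOO
After move 2 (F'): F=OGOG U=WWGR R=YGYR D=BOYY L=BWOW
After move 3 (F'): F=GGOO U=WWYY R=OGBR D=WWYY L=BROG
After move 4 (F'): F=GOGO U=WWOB R=WGWR D=RGYY L=BYOY
After move 5 (R'): R=GRWW U=WBOR F=GWGB D=ROYO B=YRGB
After move 6 (F): F=GGBW U=WBYY R=ORRW D=WGYO L=BROO
After move 7 (U'): U=BYWY F=BRBW R=GGRW B=ORGB L=YROO
Query 1: D[3] = O
Query 2: B[1] = R
Query 3: F[3] = W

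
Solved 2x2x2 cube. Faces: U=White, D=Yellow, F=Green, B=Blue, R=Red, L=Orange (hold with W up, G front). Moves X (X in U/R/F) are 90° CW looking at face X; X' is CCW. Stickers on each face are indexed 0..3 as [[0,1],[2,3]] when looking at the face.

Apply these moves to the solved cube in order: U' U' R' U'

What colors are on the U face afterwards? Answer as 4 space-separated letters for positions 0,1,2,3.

Answer: B G W W

Derivation:
After move 1 (U'): U=WWWW F=OOGG R=GGRR B=RRBB L=BBOO
After move 2 (U'): U=WWWW F=BBGG R=OORR B=GGBB L=RROO
After move 3 (R'): R=OROR U=WBWG F=BWGW D=YBYG B=YGYB
After move 4 (U'): U=BGWW F=RRGW R=BWOR B=ORYB L=YGOO
Query: U face = BGWW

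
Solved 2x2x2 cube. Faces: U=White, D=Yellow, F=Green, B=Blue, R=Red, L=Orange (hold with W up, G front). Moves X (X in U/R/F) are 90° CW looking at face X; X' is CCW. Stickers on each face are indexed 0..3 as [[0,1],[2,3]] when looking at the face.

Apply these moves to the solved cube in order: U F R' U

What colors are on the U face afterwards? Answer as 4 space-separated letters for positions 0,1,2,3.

Answer: O W O B

Derivation:
After move 1 (U): U=WWWW F=RRGG R=BBRR B=OOBB L=GGOO
After move 2 (F): F=GRGR U=WWOG R=WBWR D=RBYY L=GYOY
After move 3 (R'): R=BRWW U=WBOO F=GWGG D=RRYR B=YOBB
After move 4 (U): U=OWOB F=BRGG R=YOWW B=GYBB L=GWOY
Query: U face = OWOB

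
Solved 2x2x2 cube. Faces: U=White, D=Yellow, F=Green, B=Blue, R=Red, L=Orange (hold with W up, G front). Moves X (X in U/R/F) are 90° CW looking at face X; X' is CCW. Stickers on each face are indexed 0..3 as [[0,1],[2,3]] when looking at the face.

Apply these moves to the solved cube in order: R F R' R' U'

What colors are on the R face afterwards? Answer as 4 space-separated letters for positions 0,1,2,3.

After move 1 (R): R=RRRR U=WGWG F=GYGY D=YBYB B=WBWB
After move 2 (F): F=GGYY U=WGOO R=WRGR D=RRYB L=OYOB
After move 3 (R'): R=RRWG U=WWOW F=GGYO D=RGYY B=BBRB
After move 4 (R'): R=RGRW U=WROB F=GWYW D=RGYO B=YBGB
After move 5 (U'): U=RBWO F=OYYW R=GWRW B=RGGB L=YBOB
Query: R face = GWRW

Answer: G W R W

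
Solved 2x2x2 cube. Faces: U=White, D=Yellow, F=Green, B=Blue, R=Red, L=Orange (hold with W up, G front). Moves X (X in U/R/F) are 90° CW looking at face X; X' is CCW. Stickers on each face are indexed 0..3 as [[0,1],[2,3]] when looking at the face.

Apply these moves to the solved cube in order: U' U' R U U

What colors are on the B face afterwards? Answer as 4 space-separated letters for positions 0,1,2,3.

After move 1 (U'): U=WWWW F=OOGG R=GGRR B=RRBB L=BBOO
After move 2 (U'): U=WWWW F=BBGG R=OORR B=GGBB L=RROO
After move 3 (R): R=RORO U=WBWG F=BYGY D=YBYG B=WGWB
After move 4 (U): U=WWGB F=ROGY R=WGRO B=RRWB L=BYOO
After move 5 (U): U=GWBW F=WGGY R=RRRO B=BYWB L=ROOO
Query: B face = BYWB

Answer: B Y W B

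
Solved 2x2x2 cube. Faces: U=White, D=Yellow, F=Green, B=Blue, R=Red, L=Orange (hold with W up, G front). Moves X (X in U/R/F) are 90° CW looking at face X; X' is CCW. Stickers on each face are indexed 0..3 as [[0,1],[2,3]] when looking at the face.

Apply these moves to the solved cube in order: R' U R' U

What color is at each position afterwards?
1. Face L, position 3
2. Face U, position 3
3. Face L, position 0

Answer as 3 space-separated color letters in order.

After move 1 (R'): R=RRRR U=WBWB F=GWGW D=YGYG B=YBYB
After move 2 (U): U=WWBB F=RRGW R=YBRR B=OOYB L=GWOO
After move 3 (R'): R=BRYR U=WYBO F=RWGB D=YRYW B=GOGB
After move 4 (U): U=BWOY F=BRGB R=GOYR B=GWGB L=RWOO
Query 1: L[3] = O
Query 2: U[3] = Y
Query 3: L[0] = R

Answer: O Y R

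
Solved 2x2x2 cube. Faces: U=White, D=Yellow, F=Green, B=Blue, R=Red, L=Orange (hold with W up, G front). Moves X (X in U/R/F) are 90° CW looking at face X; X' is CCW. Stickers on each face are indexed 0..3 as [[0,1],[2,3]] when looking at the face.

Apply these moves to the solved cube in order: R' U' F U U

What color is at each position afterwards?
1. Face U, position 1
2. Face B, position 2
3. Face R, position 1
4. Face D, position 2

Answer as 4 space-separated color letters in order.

After move 1 (R'): R=RRRR U=WBWB F=GWGW D=YGYG B=YBYB
After move 2 (U'): U=BBWW F=OOGW R=GWRR B=RRYB L=YBOO
After move 3 (F): F=GOWO U=BBOB R=WWWR D=RGYG L=YYOG
After move 4 (U): U=OBBB F=WWWO R=RRWR B=YYYB L=GOOG
After move 5 (U): U=BOBB F=RRWO R=YYWR B=GOYB L=WWOG
Query 1: U[1] = O
Query 2: B[2] = Y
Query 3: R[1] = Y
Query 4: D[2] = Y

Answer: O Y Y Y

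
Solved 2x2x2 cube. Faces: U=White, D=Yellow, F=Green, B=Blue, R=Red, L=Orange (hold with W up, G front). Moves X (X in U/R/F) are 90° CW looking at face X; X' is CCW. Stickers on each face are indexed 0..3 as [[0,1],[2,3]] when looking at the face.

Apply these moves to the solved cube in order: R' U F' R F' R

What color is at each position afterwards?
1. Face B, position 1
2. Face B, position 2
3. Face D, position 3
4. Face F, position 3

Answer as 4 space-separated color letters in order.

After move 1 (R'): R=RRRR U=WBWB F=GWGW D=YGYG B=YBYB
After move 2 (U): U=WWBB F=RRGW R=YBRR B=OOYB L=GWOO
After move 3 (F'): F=RWRG U=WWYR R=GBYR D=WOYG L=GBOB
After move 4 (R): R=YGRB U=WWYG F=RORG D=WYYO B=ROWB
After move 5 (F'): F=OGRR U=WWYR R=YGWB D=BBYO L=GGOY
After move 6 (R): R=WYBG U=WGYR F=OBRO D=BWYR B=ROWB
Query 1: B[1] = O
Query 2: B[2] = W
Query 3: D[3] = R
Query 4: F[3] = O

Answer: O W R O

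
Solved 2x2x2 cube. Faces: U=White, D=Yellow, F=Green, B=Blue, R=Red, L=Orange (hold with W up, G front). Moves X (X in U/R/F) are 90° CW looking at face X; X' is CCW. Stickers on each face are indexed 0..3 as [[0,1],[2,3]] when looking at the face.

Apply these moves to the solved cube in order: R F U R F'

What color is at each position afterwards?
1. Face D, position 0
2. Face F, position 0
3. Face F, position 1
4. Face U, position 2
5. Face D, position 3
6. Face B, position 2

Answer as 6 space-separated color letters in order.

After move 1 (R): R=RRRR U=WGWG F=GYGY D=YBYB B=WBWB
After move 2 (F): F=GGYY U=WGOO R=WRGR D=RRYB L=OYOB
After move 3 (U): U=OWOG F=WRYY R=WBGR B=OYWB L=GGOB
After move 4 (R): R=GWRB U=OROY F=WRYB D=RWYO B=GYWB
After move 5 (F'): F=RBWY U=ORGR R=WWRB D=GBYO L=GYOO
Query 1: D[0] = G
Query 2: F[0] = R
Query 3: F[1] = B
Query 4: U[2] = G
Query 5: D[3] = O
Query 6: B[2] = W

Answer: G R B G O W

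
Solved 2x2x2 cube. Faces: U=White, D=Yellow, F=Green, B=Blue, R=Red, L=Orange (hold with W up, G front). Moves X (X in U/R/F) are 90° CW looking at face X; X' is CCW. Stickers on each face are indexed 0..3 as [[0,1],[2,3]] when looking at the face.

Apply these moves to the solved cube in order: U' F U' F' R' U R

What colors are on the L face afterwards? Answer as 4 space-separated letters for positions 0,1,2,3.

After move 1 (U'): U=WWWW F=OOGG R=GGRR B=RRBB L=BBOO
After move 2 (F): F=GOGO U=WWOB R=WGWR D=RGYY L=BYOY
After move 3 (U'): U=WBWO F=BYGO R=GOWR B=WGBB L=RROY
After move 4 (F'): F=YOBG U=WBGW R=GORR D=RYYY L=ROOW
After move 5 (R'): R=ORGR U=WBGW F=YBBW D=ROYG B=YGYB
After move 6 (U): U=GWWB F=ORBW R=YGGR B=ROYB L=YBOW
After move 7 (R): R=GYRG U=GRWW F=OOBG D=RYYR B=BOWB
Query: L face = YBOW

Answer: Y B O W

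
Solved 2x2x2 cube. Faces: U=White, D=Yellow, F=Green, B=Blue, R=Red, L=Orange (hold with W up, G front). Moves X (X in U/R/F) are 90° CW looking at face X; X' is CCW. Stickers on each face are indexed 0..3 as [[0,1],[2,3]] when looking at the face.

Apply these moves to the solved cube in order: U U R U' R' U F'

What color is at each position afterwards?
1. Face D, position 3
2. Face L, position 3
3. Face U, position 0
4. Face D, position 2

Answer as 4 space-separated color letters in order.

After move 1 (U): U=WWWW F=RRGG R=BBRR B=OOBB L=GGOO
After move 2 (U): U=WWWW F=BBGG R=OORR B=GGBB L=RROO
After move 3 (R): R=RORO U=WBWG F=BYGY D=YBYG B=WGWB
After move 4 (U'): U=BGWW F=RRGY R=BYRO B=ROWB L=WGOO
After move 5 (R'): R=YOBR U=BWWR F=RGGW D=YRYY B=GOBB
After move 6 (U): U=WBRW F=YOGW R=GOBR B=WGBB L=RGOO
After move 7 (F'): F=OWYG U=WBGB R=ROYR D=GOYY L=RWOR
Query 1: D[3] = Y
Query 2: L[3] = R
Query 3: U[0] = W
Query 4: D[2] = Y

Answer: Y R W Y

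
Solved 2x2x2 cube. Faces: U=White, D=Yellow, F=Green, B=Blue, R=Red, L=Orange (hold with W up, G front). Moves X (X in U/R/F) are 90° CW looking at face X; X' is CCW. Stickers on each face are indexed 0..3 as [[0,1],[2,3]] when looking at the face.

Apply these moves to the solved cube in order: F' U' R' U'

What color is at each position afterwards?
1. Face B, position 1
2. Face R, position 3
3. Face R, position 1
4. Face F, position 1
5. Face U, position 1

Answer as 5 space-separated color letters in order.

Answer: R Y R B Y

Derivation:
After move 1 (F'): F=GGGG U=WWRR R=YRYR D=OOYY L=OWOW
After move 2 (U'): U=WRWR F=OWGG R=GGYR B=YRBB L=BBOW
After move 3 (R'): R=GRGY U=WBWY F=ORGR D=OWYG B=YROB
After move 4 (U'): U=BYWW F=BBGR R=ORGY B=GROB L=YROW
Query 1: B[1] = R
Query 2: R[3] = Y
Query 3: R[1] = R
Query 4: F[1] = B
Query 5: U[1] = Y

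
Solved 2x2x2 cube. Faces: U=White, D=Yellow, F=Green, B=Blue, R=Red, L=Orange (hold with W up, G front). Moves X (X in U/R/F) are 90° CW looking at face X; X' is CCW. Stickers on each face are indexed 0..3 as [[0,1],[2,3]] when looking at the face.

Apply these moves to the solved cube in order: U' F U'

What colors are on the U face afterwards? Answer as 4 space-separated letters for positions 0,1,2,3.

Answer: W B W O

Derivation:
After move 1 (U'): U=WWWW F=OOGG R=GGRR B=RRBB L=BBOO
After move 2 (F): F=GOGO U=WWOB R=WGWR D=RGYY L=BYOY
After move 3 (U'): U=WBWO F=BYGO R=GOWR B=WGBB L=RROY
Query: U face = WBWO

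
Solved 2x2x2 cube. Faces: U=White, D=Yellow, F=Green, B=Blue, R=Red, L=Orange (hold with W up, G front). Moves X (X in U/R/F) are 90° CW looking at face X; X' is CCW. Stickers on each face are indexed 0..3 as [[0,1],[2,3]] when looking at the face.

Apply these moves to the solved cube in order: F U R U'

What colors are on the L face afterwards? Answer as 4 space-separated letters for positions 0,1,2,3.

After move 1 (F): F=GGGG U=WWOO R=WRWR D=RRYY L=OYOY
After move 2 (U): U=OWOW F=WRGG R=BBWR B=OYBB L=GGOY
After move 3 (R): R=WBRB U=OROG F=WRGY D=RBYO B=WYWB
After move 4 (U'): U=RGOO F=GGGY R=WRRB B=WBWB L=WYOY
Query: L face = WYOY

Answer: W Y O Y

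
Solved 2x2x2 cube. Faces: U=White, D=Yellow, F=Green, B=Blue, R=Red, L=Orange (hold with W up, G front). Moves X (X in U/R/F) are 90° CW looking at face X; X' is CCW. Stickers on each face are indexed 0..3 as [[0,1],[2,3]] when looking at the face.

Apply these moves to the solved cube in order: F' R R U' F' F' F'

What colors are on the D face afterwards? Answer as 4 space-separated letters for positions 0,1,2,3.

After move 1 (F'): F=GGGG U=WWRR R=YRYR D=OOYY L=OWOW
After move 2 (R): R=YYRR U=WGRG F=GOGY D=OBYB B=RBWB
After move 3 (R): R=RYRY U=WORY F=GBGB D=OWYR B=GBGB
After move 4 (U'): U=OYWR F=OWGB R=GBRY B=RYGB L=GBOW
After move 5 (F'): F=WBOG U=OYGR R=WBOY D=BWYR L=GROW
After move 6 (F'): F=BGWO U=OYWO R=WBBY D=RWYR L=GROG
After move 7 (F'): F=GOBW U=OYWB R=WBRY D=RGYR L=GOOW
Query: D face = RGYR

Answer: R G Y R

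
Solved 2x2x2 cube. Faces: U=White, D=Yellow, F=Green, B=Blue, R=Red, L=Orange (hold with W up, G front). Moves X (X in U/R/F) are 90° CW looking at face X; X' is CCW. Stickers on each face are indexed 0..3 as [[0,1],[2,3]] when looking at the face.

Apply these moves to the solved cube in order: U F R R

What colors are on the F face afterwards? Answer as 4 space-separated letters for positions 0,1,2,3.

After move 1 (U): U=WWWW F=RRGG R=BBRR B=OOBB L=GGOO
After move 2 (F): F=GRGR U=WWOG R=WBWR D=RBYY L=GYOY
After move 3 (R): R=WWRB U=WROR F=GBGY D=RBYO B=GOWB
After move 4 (R): R=RWBW U=WBOY F=GBGO D=RWYG B=RORB
Query: F face = GBGO

Answer: G B G O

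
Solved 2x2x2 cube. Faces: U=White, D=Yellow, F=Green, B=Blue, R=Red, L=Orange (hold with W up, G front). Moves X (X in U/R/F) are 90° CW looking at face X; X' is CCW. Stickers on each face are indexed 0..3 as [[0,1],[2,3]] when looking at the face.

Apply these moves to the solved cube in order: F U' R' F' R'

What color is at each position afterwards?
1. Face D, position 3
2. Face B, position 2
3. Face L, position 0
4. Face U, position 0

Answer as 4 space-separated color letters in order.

After move 1 (F): F=GGGG U=WWOO R=WRWR D=RRYY L=OYOY
After move 2 (U'): U=WOWO F=OYGG R=GGWR B=WRBB L=BBOY
After move 3 (R'): R=GRGW U=WBWW F=OOGO D=RYYG B=YRRB
After move 4 (F'): F=OOOG U=WBGG R=YRRW D=BYYG L=BWOW
After move 5 (R'): R=RWYR U=WRGY F=OBOG D=BOYG B=GRYB
Query 1: D[3] = G
Query 2: B[2] = Y
Query 3: L[0] = B
Query 4: U[0] = W

Answer: G Y B W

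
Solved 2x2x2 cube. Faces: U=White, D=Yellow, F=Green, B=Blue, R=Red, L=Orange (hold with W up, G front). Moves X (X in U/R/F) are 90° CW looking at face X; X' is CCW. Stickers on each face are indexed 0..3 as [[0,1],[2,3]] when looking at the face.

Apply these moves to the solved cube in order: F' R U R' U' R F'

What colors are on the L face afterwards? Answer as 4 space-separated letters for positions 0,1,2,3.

After move 1 (F'): F=GGGG U=WWRR R=YRYR D=OOYY L=OWOW
After move 2 (R): R=YYRR U=WGRG F=GOGY D=OBYB B=RBWB
After move 3 (U): U=RWGG F=YYGY R=RBRR B=OWWB L=GOOW
After move 4 (R'): R=BRRR U=RWGO F=YWGG D=OYYY B=BWBB
After move 5 (U'): U=WORG F=GOGG R=YWRR B=BRBB L=BWOW
After move 6 (R): R=RYRW U=WORG F=GYGY D=OBYB B=GROB
After move 7 (F'): F=YYGG U=WORR R=BYOW D=WWYB L=BGOR
Query: L face = BGOR

Answer: B G O R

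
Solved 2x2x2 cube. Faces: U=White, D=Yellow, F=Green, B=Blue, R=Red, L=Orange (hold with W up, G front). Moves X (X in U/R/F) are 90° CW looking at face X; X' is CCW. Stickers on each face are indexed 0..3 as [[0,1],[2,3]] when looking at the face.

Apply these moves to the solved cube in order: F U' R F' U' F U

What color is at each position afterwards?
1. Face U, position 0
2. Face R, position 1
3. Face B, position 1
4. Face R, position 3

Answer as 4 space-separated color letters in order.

Answer: W G B G

Derivation:
After move 1 (F): F=GGGG U=WWOO R=WRWR D=RRYY L=OYOY
After move 2 (U'): U=WOWO F=OYGG R=GGWR B=WRBB L=BBOY
After move 3 (R): R=WGRG U=WYWG F=ORGY D=RBYW B=OROB
After move 4 (F'): F=RYOG U=WYWR R=BGRG D=BYYW L=BGOW
After move 5 (U'): U=YRWW F=BGOG R=RYRG B=BGOB L=OROW
After move 6 (F): F=OBGG U=YRWR R=WYWG D=RRYW L=OBOY
After move 7 (U): U=WYRR F=WYGG R=BGWG B=OBOB L=OBOY
Query 1: U[0] = W
Query 2: R[1] = G
Query 3: B[1] = B
Query 4: R[3] = G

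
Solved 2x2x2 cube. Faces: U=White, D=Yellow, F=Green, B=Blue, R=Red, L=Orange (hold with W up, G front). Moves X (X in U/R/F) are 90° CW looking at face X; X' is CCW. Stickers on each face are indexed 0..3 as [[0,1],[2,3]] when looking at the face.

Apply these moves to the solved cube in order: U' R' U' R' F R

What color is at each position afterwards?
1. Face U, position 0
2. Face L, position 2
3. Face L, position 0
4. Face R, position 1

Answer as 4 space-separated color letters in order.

Answer: B O Y W

Derivation:
After move 1 (U'): U=WWWW F=OOGG R=GGRR B=RRBB L=BBOO
After move 2 (R'): R=GRGR U=WBWR F=OWGW D=YOYG B=YRYB
After move 3 (U'): U=BRWW F=BBGW R=OWGR B=GRYB L=YROO
After move 4 (R'): R=WROG U=BYWG F=BRGW D=YBYW B=GROB
After move 5 (F): F=GBWR U=BYOR R=WRGG D=OWYW L=YYOB
After move 6 (R): R=GWGR U=BBOR F=GWWW D=OOYG B=RRYB
Query 1: U[0] = B
Query 2: L[2] = O
Query 3: L[0] = Y
Query 4: R[1] = W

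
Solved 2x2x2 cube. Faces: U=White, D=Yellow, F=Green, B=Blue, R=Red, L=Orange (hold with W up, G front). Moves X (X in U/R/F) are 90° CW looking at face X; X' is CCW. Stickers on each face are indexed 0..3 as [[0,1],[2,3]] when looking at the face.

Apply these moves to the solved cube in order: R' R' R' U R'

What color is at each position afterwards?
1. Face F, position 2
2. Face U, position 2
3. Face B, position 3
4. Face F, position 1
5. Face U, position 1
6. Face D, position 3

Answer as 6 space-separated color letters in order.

Answer: G G B W W Y

Derivation:
After move 1 (R'): R=RRRR U=WBWB F=GWGW D=YGYG B=YBYB
After move 2 (R'): R=RRRR U=WYWY F=GBGB D=YWYW B=GBGB
After move 3 (R'): R=RRRR U=WGWG F=GYGY D=YBYB B=WBWB
After move 4 (U): U=WWGG F=RRGY R=WBRR B=OOWB L=GYOO
After move 5 (R'): R=BRWR U=WWGO F=RWGG D=YRYY B=BOBB
Query 1: F[2] = G
Query 2: U[2] = G
Query 3: B[3] = B
Query 4: F[1] = W
Query 5: U[1] = W
Query 6: D[3] = Y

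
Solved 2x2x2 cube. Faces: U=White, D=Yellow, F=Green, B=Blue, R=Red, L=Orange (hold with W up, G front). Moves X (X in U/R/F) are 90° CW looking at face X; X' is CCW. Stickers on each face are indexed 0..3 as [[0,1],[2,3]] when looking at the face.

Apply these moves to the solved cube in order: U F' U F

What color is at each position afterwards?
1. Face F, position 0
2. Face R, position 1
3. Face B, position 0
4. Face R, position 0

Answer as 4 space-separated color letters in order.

Answer: R O G R

Derivation:
After move 1 (U): U=WWWW F=RRGG R=BBRR B=OOBB L=GGOO
After move 2 (F'): F=RGRG U=WWBR R=YBYR D=GOYY L=GWOW
After move 3 (U): U=BWRW F=YBRG R=OOYR B=GWBB L=RGOW
After move 4 (F): F=RYGB U=BWWG R=ROWR D=YOYY L=RGOO
Query 1: F[0] = R
Query 2: R[1] = O
Query 3: B[0] = G
Query 4: R[0] = R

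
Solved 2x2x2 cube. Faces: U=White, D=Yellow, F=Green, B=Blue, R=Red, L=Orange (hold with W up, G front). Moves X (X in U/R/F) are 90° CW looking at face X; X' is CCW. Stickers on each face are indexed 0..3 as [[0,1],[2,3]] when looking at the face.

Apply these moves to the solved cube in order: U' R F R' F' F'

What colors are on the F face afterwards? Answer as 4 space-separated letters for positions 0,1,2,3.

Answer: B Y O G

Derivation:
After move 1 (U'): U=WWWW F=OOGG R=GGRR B=RRBB L=BBOO
After move 2 (R): R=RGRG U=WOWG F=OYGY D=YBYR B=WRWB
After move 3 (F): F=GOYY U=WOOB R=WGGG D=RRYR L=BYOB
After move 4 (R'): R=GGWG U=WWOW F=GOYB D=ROYY B=RRRB
After move 5 (F'): F=OBGY U=WWGW R=OGRG D=YBYY L=BWOO
After move 6 (F'): F=BYOG U=WWOR R=BGYG D=WOYY L=BWOG
Query: F face = BYOG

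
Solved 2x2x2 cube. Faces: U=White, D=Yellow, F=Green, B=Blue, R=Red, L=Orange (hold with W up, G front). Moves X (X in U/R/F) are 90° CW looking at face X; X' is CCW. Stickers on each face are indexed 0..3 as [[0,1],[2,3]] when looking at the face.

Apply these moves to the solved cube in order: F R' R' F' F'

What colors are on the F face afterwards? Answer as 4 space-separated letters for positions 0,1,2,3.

Answer: B G B G

Derivation:
After move 1 (F): F=GGGG U=WWOO R=WRWR D=RRYY L=OYOY
After move 2 (R'): R=RRWW U=WBOB F=GWGO D=RGYG B=YBRB
After move 3 (R'): R=RWRW U=WROY F=GBGB D=RWYO B=GBGB
After move 4 (F'): F=BBGG U=WRRR R=WWRW D=YYYO L=OYOO
After move 5 (F'): F=BGBG U=WRWR R=YWYW D=YOYO L=OROR
Query: F face = BGBG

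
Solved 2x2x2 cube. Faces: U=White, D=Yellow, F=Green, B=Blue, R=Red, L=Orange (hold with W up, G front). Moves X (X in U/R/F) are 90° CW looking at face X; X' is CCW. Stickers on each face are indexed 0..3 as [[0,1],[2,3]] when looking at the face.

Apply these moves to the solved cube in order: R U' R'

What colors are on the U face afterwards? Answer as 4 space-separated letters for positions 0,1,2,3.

After move 1 (R): R=RRRR U=WGWG F=GYGY D=YBYB B=WBWB
After move 2 (U'): U=GGWW F=OOGY R=GYRR B=RRWB L=WBOO
After move 3 (R'): R=YRGR U=GWWR F=OGGW D=YOYY B=BRBB
Query: U face = GWWR

Answer: G W W R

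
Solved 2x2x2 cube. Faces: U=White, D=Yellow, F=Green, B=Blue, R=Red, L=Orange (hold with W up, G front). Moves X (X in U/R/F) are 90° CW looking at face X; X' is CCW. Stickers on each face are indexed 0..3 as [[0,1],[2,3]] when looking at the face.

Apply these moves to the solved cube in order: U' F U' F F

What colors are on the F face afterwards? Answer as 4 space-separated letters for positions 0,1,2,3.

After move 1 (U'): U=WWWW F=OOGG R=GGRR B=RRBB L=BBOO
After move 2 (F): F=GOGO U=WWOB R=WGWR D=RGYY L=BYOY
After move 3 (U'): U=WBWO F=BYGO R=GOWR B=WGBB L=RROY
After move 4 (F): F=GBOY U=WBYR R=WOOR D=WGYY L=RROG
After move 5 (F): F=OGYB U=WBGR R=YORR D=OWYY L=RWOG
Query: F face = OGYB

Answer: O G Y B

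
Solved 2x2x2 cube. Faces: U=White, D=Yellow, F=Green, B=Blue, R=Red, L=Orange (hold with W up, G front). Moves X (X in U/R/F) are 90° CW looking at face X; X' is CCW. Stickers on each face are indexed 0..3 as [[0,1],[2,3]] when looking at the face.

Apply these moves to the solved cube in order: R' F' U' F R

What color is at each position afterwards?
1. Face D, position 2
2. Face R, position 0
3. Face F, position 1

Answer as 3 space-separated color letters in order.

After move 1 (R'): R=RRRR U=WBWB F=GWGW D=YGYG B=YBYB
After move 2 (F'): F=WWGG U=WBRR R=GRYR D=OOYG L=OBOW
After move 3 (U'): U=BRWR F=OBGG R=WWYR B=GRYB L=YBOW
After move 4 (F): F=GOGB U=BRWB R=WWRR D=YWYG L=YOOO
After move 5 (R): R=RWRW U=BOWB F=GWGG D=YYYG B=BRRB
Query 1: D[2] = Y
Query 2: R[0] = R
Query 3: F[1] = W

Answer: Y R W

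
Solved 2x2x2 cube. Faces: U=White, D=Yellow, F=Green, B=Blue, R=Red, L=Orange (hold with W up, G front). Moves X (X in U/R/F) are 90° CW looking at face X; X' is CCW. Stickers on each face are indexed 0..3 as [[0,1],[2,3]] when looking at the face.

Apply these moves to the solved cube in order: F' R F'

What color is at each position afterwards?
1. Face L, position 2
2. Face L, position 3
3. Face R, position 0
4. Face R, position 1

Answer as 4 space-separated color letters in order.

Answer: O R B Y

Derivation:
After move 1 (F'): F=GGGG U=WWRR R=YRYR D=OOYY L=OWOW
After move 2 (R): R=YYRR U=WGRG F=GOGY D=OBYB B=RBWB
After move 3 (F'): F=OYGG U=WGYR R=BYOR D=WWYB L=OGOR
Query 1: L[2] = O
Query 2: L[3] = R
Query 3: R[0] = B
Query 4: R[1] = Y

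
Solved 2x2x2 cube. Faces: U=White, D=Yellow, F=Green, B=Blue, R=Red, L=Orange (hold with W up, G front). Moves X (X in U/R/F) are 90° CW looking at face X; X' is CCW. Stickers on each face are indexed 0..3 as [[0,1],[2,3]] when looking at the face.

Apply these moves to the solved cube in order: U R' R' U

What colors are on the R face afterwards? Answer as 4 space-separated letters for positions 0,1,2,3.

Answer: G O B B

Derivation:
After move 1 (U): U=WWWW F=RRGG R=BBRR B=OOBB L=GGOO
After move 2 (R'): R=BRBR U=WBWO F=RWGW D=YRYG B=YOYB
After move 3 (R'): R=RRBB U=WYWY F=RBGO D=YWYW B=GORB
After move 4 (U): U=WWYY F=RRGO R=GOBB B=GGRB L=RBOO
Query: R face = GOBB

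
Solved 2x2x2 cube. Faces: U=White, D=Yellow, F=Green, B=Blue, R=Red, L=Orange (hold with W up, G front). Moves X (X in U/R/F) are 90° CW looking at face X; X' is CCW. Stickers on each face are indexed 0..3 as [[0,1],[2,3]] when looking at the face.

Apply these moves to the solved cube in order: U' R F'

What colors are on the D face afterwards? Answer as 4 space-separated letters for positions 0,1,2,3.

Answer: B O Y R

Derivation:
After move 1 (U'): U=WWWW F=OOGG R=GGRR B=RRBB L=BBOO
After move 2 (R): R=RGRG U=WOWG F=OYGY D=YBYR B=WRWB
After move 3 (F'): F=YYOG U=WORR R=BGYG D=BOYR L=BGOW
Query: D face = BOYR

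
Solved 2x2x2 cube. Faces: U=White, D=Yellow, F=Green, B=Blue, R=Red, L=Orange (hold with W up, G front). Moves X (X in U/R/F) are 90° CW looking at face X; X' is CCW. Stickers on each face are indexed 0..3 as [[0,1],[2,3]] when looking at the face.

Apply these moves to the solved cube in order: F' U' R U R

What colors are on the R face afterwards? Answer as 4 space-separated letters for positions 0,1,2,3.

After move 1 (F'): F=GGGG U=WWRR R=YRYR D=OOYY L=OWOW
After move 2 (U'): U=WRWR F=OWGG R=GGYR B=YRBB L=BBOW
After move 3 (R): R=YGRG U=WWWG F=OOGY D=OBYY B=RRRB
After move 4 (U): U=WWGW F=YGGY R=RRRG B=BBRB L=OOOW
After move 5 (R): R=RRGR U=WGGY F=YBGY D=ORYB B=WBWB
Query: R face = RRGR

Answer: R R G R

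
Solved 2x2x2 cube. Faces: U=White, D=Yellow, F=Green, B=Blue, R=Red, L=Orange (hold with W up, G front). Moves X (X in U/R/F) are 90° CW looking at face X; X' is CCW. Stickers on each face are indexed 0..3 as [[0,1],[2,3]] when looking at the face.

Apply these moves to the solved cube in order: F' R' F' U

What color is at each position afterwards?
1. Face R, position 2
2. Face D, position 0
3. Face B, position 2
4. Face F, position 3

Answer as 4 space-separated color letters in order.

Answer: O W O G

Derivation:
After move 1 (F'): F=GGGG U=WWRR R=YRYR D=OOYY L=OWOW
After move 2 (R'): R=RRYY U=WBRB F=GWGR D=OGYG B=YBOB
After move 3 (F'): F=WRGG U=WBRY R=GROY D=WWYG L=OBOR
After move 4 (U): U=RWYB F=GRGG R=YBOY B=OBOB L=WROR
Query 1: R[2] = O
Query 2: D[0] = W
Query 3: B[2] = O
Query 4: F[3] = G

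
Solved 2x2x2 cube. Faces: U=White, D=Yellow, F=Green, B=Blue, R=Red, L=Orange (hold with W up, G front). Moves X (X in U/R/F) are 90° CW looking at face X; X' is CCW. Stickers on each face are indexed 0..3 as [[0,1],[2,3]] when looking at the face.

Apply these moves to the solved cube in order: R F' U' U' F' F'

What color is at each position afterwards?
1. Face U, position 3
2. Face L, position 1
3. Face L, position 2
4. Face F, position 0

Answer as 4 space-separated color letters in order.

After move 1 (R): R=RRRR U=WGWG F=GYGY D=YBYB B=WBWB
After move 2 (F'): F=YYGG U=WGRR R=BRYR D=OOYB L=OGOW
After move 3 (U'): U=GRWR F=OGGG R=YYYR B=BRWB L=WBOW
After move 4 (U'): U=RRGW F=WBGG R=OGYR B=YYWB L=BROW
After move 5 (F'): F=BGWG U=RROY R=OGOR D=RWYB L=BWOG
After move 6 (F'): F=GGBW U=RROO R=WGRR D=WGYB L=BYOO
Query 1: U[3] = O
Query 2: L[1] = Y
Query 3: L[2] = O
Query 4: F[0] = G

Answer: O Y O G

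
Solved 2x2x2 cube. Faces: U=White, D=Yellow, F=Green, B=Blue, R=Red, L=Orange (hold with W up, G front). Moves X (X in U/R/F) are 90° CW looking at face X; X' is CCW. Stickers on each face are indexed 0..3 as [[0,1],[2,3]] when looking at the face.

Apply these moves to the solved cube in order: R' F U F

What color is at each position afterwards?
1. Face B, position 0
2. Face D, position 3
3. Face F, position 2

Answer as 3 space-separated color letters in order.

Answer: O G W

Derivation:
After move 1 (R'): R=RRRR U=WBWB F=GWGW D=YGYG B=YBYB
After move 2 (F): F=GGWW U=WBOO R=WRBR D=RRYG L=OYOG
After move 3 (U): U=OWOB F=WRWW R=YBBR B=OYYB L=GGOG
After move 4 (F): F=WWWR U=OWGG R=OBBR D=BYYG L=GROR
Query 1: B[0] = O
Query 2: D[3] = G
Query 3: F[2] = W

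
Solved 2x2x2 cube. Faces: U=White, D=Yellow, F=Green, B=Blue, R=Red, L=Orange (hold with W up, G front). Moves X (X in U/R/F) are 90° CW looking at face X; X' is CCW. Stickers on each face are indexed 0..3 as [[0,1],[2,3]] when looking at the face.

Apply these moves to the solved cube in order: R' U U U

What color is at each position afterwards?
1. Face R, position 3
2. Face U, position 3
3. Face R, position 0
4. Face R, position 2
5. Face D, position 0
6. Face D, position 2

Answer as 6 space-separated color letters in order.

After move 1 (R'): R=RRRR U=WBWB F=GWGW D=YGYG B=YBYB
After move 2 (U): U=WWBB F=RRGW R=YBRR B=OOYB L=GWOO
After move 3 (U): U=BWBW F=YBGW R=OORR B=GWYB L=RROO
After move 4 (U): U=BBWW F=OOGW R=GWRR B=RRYB L=YBOO
Query 1: R[3] = R
Query 2: U[3] = W
Query 3: R[0] = G
Query 4: R[2] = R
Query 5: D[0] = Y
Query 6: D[2] = Y

Answer: R W G R Y Y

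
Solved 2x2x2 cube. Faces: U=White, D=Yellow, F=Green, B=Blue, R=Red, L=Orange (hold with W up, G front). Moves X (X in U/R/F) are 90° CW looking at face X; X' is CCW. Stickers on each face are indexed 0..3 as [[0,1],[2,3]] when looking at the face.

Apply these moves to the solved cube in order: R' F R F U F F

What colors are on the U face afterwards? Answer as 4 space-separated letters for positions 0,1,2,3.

Answer: G W B R

Derivation:
After move 1 (R'): R=RRRR U=WBWB F=GWGW D=YGYG B=YBYB
After move 2 (F): F=GGWW U=WBOO R=WRBR D=RRYG L=OYOG
After move 3 (R): R=BWRR U=WGOW F=GRWG D=RYYY B=OBBB
After move 4 (F): F=WGGR U=WGGY R=OWWR D=RBYY L=OROY
After move 5 (U): U=GWYG F=OWGR R=OBWR B=ORBB L=WGOY
After move 6 (F): F=GORW U=GWYG R=YBGR D=WOYY L=WROB
After move 7 (F): F=RGWO U=GWBR R=YBGR D=GYYY L=WWOO
Query: U face = GWBR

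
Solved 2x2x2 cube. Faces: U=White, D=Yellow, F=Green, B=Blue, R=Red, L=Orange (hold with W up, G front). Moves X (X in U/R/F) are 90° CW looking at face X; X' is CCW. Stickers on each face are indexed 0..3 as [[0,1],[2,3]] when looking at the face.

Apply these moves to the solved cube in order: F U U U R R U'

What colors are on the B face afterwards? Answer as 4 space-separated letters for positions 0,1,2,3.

After move 1 (F): F=GGGG U=WWOO R=WRWR D=RRYY L=OYOY
After move 2 (U): U=OWOW F=WRGG R=BBWR B=OYBB L=GGOY
After move 3 (U): U=OOWW F=BBGG R=OYWR B=GGBB L=WROY
After move 4 (U): U=WOWO F=OYGG R=GGWR B=WRBB L=BBOY
After move 5 (R): R=WGRG U=WYWG F=ORGY D=RBYW B=OROB
After move 6 (R): R=RWGG U=WRWY F=OBGW D=ROYO B=GRYB
After move 7 (U'): U=RYWW F=BBGW R=OBGG B=RWYB L=GROY
Query: B face = RWYB

Answer: R W Y B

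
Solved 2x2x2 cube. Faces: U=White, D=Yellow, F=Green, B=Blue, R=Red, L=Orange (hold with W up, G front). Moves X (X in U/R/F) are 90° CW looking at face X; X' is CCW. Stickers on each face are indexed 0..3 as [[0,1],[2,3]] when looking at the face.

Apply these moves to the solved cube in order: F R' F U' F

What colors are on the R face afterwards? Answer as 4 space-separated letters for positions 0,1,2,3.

After move 1 (F): F=GGGG U=WWOO R=WRWR D=RRYY L=OYOY
After move 2 (R'): R=RRWW U=WBOB F=GWGO D=RGYG B=YBRB
After move 3 (F): F=GGOW U=WBYY R=ORBW D=WRYG L=OROG
After move 4 (U'): U=BYWY F=OROW R=GGBW B=ORRB L=YBOG
After move 5 (F): F=OOWR U=BYGB R=WGYW D=BGYG L=YWOR
Query: R face = WGYW

Answer: W G Y W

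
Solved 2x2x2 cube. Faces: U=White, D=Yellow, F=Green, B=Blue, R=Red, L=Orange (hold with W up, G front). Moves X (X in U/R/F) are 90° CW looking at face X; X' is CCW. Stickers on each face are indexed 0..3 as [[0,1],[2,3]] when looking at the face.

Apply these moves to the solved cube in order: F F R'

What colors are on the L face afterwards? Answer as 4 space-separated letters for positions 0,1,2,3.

Answer: O R O R

Derivation:
After move 1 (F): F=GGGG U=WWOO R=WRWR D=RRYY L=OYOY
After move 2 (F): F=GGGG U=WWYY R=OROR D=WWYY L=OROR
After move 3 (R'): R=RROO U=WBYB F=GWGY D=WGYG B=YBWB
Query: L face = OROR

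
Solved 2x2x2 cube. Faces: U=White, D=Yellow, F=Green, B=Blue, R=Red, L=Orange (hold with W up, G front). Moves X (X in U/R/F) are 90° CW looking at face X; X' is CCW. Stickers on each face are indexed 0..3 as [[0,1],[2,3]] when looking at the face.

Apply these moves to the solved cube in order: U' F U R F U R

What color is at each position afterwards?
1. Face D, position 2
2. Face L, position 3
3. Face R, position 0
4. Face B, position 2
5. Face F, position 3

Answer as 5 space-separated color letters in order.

Answer: Y B O O B

Derivation:
After move 1 (U'): U=WWWW F=OOGG R=GGRR B=RRBB L=BBOO
After move 2 (F): F=GOGO U=WWOB R=WGWR D=RGYY L=BYOY
After move 3 (U): U=OWBW F=WGGO R=RRWR B=BYBB L=GOOY
After move 4 (R): R=WRRR U=OGBO F=WGGY D=RBYB B=WYWB
After move 5 (F): F=GWYG U=OGYO R=BROR D=RWYB L=GROB
After move 6 (U): U=YOOG F=BRYG R=WYOR B=GRWB L=GWOB
After move 7 (R): R=OWRY U=YROG F=BWYB D=RWYG B=GROB
Query 1: D[2] = Y
Query 2: L[3] = B
Query 3: R[0] = O
Query 4: B[2] = O
Query 5: F[3] = B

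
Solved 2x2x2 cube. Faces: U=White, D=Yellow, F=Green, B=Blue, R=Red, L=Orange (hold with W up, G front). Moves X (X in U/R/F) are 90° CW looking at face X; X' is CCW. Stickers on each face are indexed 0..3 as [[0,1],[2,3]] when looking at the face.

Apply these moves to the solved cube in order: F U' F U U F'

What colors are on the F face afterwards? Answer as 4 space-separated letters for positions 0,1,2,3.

After move 1 (F): F=GGGG U=WWOO R=WRWR D=RRYY L=OYOY
After move 2 (U'): U=WOWO F=OYGG R=GGWR B=WRBB L=BBOY
After move 3 (F): F=GOGY U=WOYB R=WGOR D=WGYY L=BROR
After move 4 (U): U=YWBO F=WGGY R=WROR B=BRBB L=GOOR
After move 5 (U): U=BYOW F=WRGY R=BROR B=GOBB L=WGOR
After move 6 (F'): F=RYWG U=BYBO R=GRWR D=GRYY L=WWOO
Query: F face = RYWG

Answer: R Y W G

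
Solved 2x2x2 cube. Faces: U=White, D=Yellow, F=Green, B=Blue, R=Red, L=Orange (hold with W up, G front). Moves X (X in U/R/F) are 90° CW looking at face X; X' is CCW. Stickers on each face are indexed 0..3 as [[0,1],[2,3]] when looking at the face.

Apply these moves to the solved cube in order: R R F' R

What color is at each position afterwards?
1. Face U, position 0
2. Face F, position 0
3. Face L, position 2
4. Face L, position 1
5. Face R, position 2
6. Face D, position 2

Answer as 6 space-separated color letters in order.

After move 1 (R): R=RRRR U=WGWG F=GYGY D=YBYB B=WBWB
After move 2 (R): R=RRRR U=WYWY F=GBGB D=YWYW B=GBGB
After move 3 (F'): F=BBGG U=WYRR R=WRYR D=OOYW L=OYOW
After move 4 (R): R=YWRR U=WBRG F=BOGW D=OGYG B=RBYB
Query 1: U[0] = W
Query 2: F[0] = B
Query 3: L[2] = O
Query 4: L[1] = Y
Query 5: R[2] = R
Query 6: D[2] = Y

Answer: W B O Y R Y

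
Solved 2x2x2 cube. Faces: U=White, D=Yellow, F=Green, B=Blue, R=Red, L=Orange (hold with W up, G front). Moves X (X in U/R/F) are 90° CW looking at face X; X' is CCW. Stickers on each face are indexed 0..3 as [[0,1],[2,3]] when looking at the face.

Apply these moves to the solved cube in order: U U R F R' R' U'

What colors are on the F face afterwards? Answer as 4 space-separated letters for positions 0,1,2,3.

Answer: R Y Y W

Derivation:
After move 1 (U): U=WWWW F=RRGG R=BBRR B=OOBB L=GGOO
After move 2 (U): U=WWWW F=BBGG R=OORR B=GGBB L=RROO
After move 3 (R): R=RORO U=WBWG F=BYGY D=YBYG B=WGWB
After move 4 (F): F=GBYY U=WBOR R=WOGO D=RRYG L=RYOB
After move 5 (R'): R=OOWG U=WWOW F=GBYR D=RBYY B=GGRB
After move 6 (R'): R=OGOW U=WROG F=GWYW D=RBYR B=YGBB
After move 7 (U'): U=RGWO F=RYYW R=GWOW B=OGBB L=YGOB
Query: F face = RYYW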